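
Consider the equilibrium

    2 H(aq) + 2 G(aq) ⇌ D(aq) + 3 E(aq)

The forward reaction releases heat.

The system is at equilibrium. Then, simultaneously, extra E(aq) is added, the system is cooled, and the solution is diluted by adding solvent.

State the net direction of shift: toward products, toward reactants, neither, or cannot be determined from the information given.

Adding E (aq), a product, drives the reaction to the left.
The forward reaction is exothermic. Lowering T favours the exothermic direction — shift to the right.
Dilution scales every aqueous concentration by the same factor. Δn_aq = 4 − 4 = 0, so Q is unchanged — no shift.
The individual effects push in opposite directions; without quantitative information the net direction cannot be determined.

cannot be determined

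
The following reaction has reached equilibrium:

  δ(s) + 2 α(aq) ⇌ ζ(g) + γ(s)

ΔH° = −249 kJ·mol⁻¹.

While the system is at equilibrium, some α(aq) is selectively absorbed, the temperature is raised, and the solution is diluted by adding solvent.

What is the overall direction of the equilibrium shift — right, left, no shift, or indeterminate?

Removing α (aq), a reactant, drives the reaction to the left.
The forward reaction is exothermic. Raising T favours the endothermic direction — shift to the left.
Dilution lowers every aqueous concentration by the same factor. Δn_aq = 0 − 2 = -2, so the system shifts toward the side with more dissolved moles — to the left.
All effects act in the same direction — net shift to the left.

left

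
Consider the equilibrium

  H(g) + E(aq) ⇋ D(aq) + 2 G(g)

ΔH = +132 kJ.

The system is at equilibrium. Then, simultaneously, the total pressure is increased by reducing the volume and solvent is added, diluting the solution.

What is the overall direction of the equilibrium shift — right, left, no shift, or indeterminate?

Gas moles: reactants 1, products 2 (Δn_gas = +1). Compression shifts the system toward the side with fewer moles of gas — to the left.
Dilution scales every aqueous concentration by the same factor. Δn_aq = 1 − 1 = 0, so Q is unchanged — no shift.
Only the nonzero effect(s) matter; the net shift is to the left.

left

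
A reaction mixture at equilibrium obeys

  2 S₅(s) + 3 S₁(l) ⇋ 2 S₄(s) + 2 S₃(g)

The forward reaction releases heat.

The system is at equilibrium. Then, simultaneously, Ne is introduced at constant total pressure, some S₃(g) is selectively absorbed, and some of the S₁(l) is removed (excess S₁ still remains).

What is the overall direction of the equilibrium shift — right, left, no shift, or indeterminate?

right

Adding inert gas at constant total pressure expands the volume and lowers every reacting partial pressure. With Δn_gas = 2 − 0 = +2, Q moves away from K toward the side with fewer gas moles, so the system shifts toward the side with more gas moles — to the right.
Removing S₃ (g), a product, drives the reaction to the right.
S₁ is a pure liquid; its activity is 1 regardless of amount, so Q is unaffected — no shift from this change.
Only the nonzero effect(s) matter; the net shift is to the right.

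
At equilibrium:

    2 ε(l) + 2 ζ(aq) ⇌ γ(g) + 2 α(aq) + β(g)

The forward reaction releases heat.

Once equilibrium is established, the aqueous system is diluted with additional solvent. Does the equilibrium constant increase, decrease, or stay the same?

unchanged

The equilibrium constant depends only on temperature. This perturbation changes neither the position of equilibrium nor K.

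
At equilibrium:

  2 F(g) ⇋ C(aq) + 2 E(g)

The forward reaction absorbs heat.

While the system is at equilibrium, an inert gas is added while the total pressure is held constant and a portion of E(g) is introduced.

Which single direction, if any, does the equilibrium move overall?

Adding inert gas at constant total pressure expands the volume, scaling every reacting partial pressure by the same factor. Δn_gas = 2 − 2 = 0, so Q is unchanged — no shift.
Adding E (g), a product, drives the reaction to the left.
Only the nonzero effect(s) matter; the net shift is to the left.

left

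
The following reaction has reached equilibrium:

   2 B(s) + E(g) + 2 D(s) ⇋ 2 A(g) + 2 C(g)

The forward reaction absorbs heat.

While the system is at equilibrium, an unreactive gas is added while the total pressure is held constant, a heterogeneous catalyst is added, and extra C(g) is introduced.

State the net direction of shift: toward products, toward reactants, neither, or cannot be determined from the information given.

Adding inert gas at constant total pressure expands the volume and lowers every reacting partial pressure. With Δn_gas = 4 − 1 = +3, Q moves away from K toward the side with fewer gas moles, so the system shifts toward the side with more gas moles — to the right.
A catalyst speeds both forward and reverse rates equally; it changes neither Q nor K — no shift from this change.
Adding C (g), a product, drives the reaction to the left.
The individual effects push in opposite directions; without quantitative information the net direction cannot be determined.

cannot be determined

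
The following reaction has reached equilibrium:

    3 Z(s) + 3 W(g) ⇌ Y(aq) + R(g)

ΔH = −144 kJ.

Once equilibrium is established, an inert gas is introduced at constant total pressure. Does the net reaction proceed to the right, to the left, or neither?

Adding inert gas at constant total pressure expands the volume and lowers every reacting partial pressure. With Δn_gas = 1 − 3 = -2, Q moves away from K toward the side with fewer gas moles, so the system shifts toward the side with more gas moles — to the left.

left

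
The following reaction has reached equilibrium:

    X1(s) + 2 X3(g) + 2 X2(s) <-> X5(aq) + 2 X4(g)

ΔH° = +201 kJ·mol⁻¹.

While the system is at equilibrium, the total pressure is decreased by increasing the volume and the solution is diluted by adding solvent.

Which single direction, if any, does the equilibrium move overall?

Gas moles: reactants 2, products 2. Δn_gas = 0, so a volume change leaves Q equal to K — no shift from this change.
Dilution lowers every aqueous concentration by the same factor. Δn_aq = 1 − 0 = +1, so the system shifts toward the side with more dissolved moles — to the right.
Only the nonzero effect(s) matter; the net shift is to the right.

right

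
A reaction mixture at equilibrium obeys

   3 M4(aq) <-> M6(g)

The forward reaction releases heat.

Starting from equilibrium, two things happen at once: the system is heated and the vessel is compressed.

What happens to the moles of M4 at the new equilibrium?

The forward reaction is exothermic. Raising T favours the endothermic direction — shift to the left.
Gas moles: reactants 0, products 1 (Δn_gas = +1). Compression shifts the system toward the side with fewer moles of gas — to the left.
The net shift is to the left. M4 is a reactant, so its amount increases.

increases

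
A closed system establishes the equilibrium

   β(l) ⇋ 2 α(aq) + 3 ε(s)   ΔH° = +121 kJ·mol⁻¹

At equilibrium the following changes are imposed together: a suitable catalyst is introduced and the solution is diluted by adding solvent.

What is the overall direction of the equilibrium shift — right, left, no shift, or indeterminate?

A catalyst speeds both forward and reverse rates equally; it changes neither Q nor K — no shift from this change.
Dilution lowers every aqueous concentration by the same factor. Δn_aq = 2 − 0 = +2, so the system shifts toward the side with more dissolved moles — to the right.
Only the nonzero effect(s) matter; the net shift is to the right.

right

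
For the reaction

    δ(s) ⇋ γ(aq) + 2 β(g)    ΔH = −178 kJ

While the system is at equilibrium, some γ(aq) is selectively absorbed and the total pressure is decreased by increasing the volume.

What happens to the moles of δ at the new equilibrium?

Removing γ (aq), a product, drives the reaction to the right.
Gas moles: reactants 0, products 2 (Δn_gas = +2). Expansion shifts the system toward the side with more moles of gas — to the right.
The net shift is to the right. δ is a reactant, so its amount decreases.

decreases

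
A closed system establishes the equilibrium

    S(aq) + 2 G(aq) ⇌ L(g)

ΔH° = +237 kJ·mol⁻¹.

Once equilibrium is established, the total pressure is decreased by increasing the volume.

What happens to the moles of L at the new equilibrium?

Gas moles: reactants 0, products 1 (Δn_gas = +1). Expansion shifts the system toward the side with more moles of gas — to the right.
The net shift is to the right. L is a product, so its amount increases.

increases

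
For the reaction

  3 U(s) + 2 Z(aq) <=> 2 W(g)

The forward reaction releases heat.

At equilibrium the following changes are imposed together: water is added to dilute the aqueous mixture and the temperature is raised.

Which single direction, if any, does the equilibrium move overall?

left

Dilution lowers every aqueous concentration by the same factor. Δn_aq = 0 − 2 = -2, so the system shifts toward the side with more dissolved moles — to the left.
The forward reaction is exothermic. Raising T favours the endothermic direction — shift to the left.
All effects act in the same direction — net shift to the left.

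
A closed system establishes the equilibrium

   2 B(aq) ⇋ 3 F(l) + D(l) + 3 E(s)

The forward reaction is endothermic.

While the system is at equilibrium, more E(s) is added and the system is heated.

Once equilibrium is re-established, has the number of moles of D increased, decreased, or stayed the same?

E is a pure solid; its activity is 1 regardless of amount, so Q is unaffected — no shift from this change.
The forward reaction is endothermic. Raising T favours the endothermic direction — shift to the right.
The net shift is to the right. D is a product, so its amount increases.

increases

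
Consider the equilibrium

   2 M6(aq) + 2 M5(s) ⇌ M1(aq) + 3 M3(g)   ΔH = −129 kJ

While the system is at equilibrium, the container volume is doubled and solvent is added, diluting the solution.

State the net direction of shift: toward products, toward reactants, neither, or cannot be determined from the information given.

cannot be determined

Gas moles: reactants 0, products 3 (Δn_gas = +3). Expansion shifts the system toward the side with more moles of gas — to the right.
Dilution lowers every aqueous concentration by the same factor. Δn_aq = 1 − 2 = -1, so the system shifts toward the side with more dissolved moles — to the left.
The individual effects push in opposite directions; without quantitative information the net direction cannot be determined.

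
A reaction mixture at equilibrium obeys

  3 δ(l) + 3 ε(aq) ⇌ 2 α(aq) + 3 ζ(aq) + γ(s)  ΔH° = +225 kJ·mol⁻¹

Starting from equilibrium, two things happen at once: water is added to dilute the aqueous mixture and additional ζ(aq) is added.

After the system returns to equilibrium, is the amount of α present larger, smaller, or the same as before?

Dilution lowers every aqueous concentration by the same factor. Δn_aq = 5 − 3 = +2, so the system shifts toward the side with more dissolved moles — to the right.
Adding ζ (aq), a product, drives the reaction to the left.
The two effects oppose each other, so the net shift — and hence the change in α — cannot be determined from the given information.

cannot be determined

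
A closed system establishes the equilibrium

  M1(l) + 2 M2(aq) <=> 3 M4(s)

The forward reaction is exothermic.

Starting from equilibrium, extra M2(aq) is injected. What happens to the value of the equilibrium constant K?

The equilibrium constant depends only on temperature. This perturbation may move the position of equilibrium, but since T is unchanged, K itself is unchanged.

unchanged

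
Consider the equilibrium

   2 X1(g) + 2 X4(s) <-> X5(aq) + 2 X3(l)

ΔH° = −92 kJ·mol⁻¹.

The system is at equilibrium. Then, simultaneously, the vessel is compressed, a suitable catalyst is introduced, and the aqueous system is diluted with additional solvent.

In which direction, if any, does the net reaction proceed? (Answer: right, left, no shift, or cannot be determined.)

Gas moles: reactants 2, products 0 (Δn_gas = -2). Compression shifts the system toward the side with fewer moles of gas — to the right.
A catalyst speeds both forward and reverse rates equally; it changes neither Q nor K — no shift from this change.
Dilution lowers every aqueous concentration by the same factor. Δn_aq = 1 − 0 = +1, so the system shifts toward the side with more dissolved moles — to the right.
Only the nonzero effect(s) matter; the net shift is to the right.

right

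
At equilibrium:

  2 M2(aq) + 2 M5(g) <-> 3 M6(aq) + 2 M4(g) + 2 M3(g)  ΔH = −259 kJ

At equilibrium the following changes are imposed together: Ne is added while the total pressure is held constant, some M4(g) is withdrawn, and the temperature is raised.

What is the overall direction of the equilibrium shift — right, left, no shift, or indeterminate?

cannot be determined

Adding inert gas at constant total pressure expands the volume and lowers every reacting partial pressure. With Δn_gas = 4 − 2 = +2, Q moves away from K toward the side with fewer gas moles, so the system shifts toward the side with more gas moles — to the right.
Removing M4 (g), a product, drives the reaction to the right.
The forward reaction is exothermic. Raising T favours the endothermic direction — shift to the left.
The individual effects push in opposite directions; without quantitative information the net direction cannot be determined.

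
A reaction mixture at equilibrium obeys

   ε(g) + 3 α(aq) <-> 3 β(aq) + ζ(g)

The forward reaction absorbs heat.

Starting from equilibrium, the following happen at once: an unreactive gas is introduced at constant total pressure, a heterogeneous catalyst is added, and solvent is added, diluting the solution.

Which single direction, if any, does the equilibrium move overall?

no shift

Adding inert gas at constant total pressure expands the volume, scaling every reacting partial pressure by the same factor. Δn_gas = 1 − 1 = 0, so Q is unchanged — no shift.
A catalyst speeds both forward and reverse rates equally; it changes neither Q nor K — no shift from this change.
Dilution scales every aqueous concentration by the same factor. Δn_aq = 3 − 3 = 0, so Q is unchanged — no shift.
None of the changes alters Q relative to K, so there is no net shift.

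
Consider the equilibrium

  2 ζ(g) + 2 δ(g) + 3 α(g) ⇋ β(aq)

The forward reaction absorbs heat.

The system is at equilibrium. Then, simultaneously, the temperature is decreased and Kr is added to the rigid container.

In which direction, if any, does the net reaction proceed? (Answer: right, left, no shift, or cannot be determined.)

left

The forward reaction is endothermic. Lowering T favours the exothermic direction — shift to the left.
At constant volume, adding an inert gas leaves every reacting species' partial pressure unchanged, so Q is unchanged — no shift from this change.
Only the nonzero effect(s) matter; the net shift is to the left.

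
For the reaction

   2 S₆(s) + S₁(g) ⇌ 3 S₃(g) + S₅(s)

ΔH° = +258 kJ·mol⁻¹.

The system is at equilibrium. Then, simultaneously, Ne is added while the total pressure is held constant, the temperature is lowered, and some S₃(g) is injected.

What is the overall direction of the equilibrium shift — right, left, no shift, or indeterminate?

Adding inert gas at constant total pressure expands the volume and lowers every reacting partial pressure. With Δn_gas = 3 − 1 = +2, Q moves away from K toward the side with fewer gas moles, so the system shifts toward the side with more gas moles — to the right.
The forward reaction is endothermic. Lowering T favours the exothermic direction — shift to the left.
Adding S₃ (g), a product, drives the reaction to the left.
The individual effects push in opposite directions; without quantitative information the net direction cannot be determined.

cannot be determined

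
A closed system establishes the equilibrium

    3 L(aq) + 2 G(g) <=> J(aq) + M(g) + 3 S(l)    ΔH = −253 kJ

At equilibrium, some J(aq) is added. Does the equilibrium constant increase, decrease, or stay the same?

The equilibrium constant depends only on temperature. This perturbation may move the position of equilibrium, but since T is unchanged, K itself is unchanged.

unchanged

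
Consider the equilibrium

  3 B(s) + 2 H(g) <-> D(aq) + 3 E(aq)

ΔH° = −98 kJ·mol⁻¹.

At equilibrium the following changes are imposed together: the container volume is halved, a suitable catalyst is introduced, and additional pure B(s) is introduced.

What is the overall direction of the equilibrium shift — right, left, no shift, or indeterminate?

right

Gas moles: reactants 2, products 0 (Δn_gas = -2). Compression shifts the system toward the side with fewer moles of gas — to the right.
A catalyst speeds both forward and reverse rates equally; it changes neither Q nor K — no shift from this change.
B is a pure solid; its activity is 1 regardless of amount, so Q is unaffected — no shift from this change.
Only the nonzero effect(s) matter; the net shift is to the right.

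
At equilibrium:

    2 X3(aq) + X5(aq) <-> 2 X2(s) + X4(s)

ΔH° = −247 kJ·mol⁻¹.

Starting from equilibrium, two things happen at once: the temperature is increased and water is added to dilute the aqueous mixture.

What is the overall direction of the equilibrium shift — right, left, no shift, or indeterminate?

left

The forward reaction is exothermic. Raising T favours the endothermic direction — shift to the left.
Dilution lowers every aqueous concentration by the same factor. Δn_aq = 0 − 3 = -3, so the system shifts toward the side with more dissolved moles — to the left.
All effects act in the same direction — net shift to the left.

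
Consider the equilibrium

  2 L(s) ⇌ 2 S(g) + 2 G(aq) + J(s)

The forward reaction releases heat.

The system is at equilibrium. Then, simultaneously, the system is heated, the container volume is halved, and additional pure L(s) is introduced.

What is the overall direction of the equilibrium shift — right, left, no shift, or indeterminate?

left

The forward reaction is exothermic. Raising T favours the endothermic direction — shift to the left.
Gas moles: reactants 0, products 2 (Δn_gas = +2). Compression shifts the system toward the side with fewer moles of gas — to the left.
L is a pure solid; its activity is 1 regardless of amount, so Q is unaffected — no shift from this change.
Only the nonzero effect(s) matter; the net shift is to the left.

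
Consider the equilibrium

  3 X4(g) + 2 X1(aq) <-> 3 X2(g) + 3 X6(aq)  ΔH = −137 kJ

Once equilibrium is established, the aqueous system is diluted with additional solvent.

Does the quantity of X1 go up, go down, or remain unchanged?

Dilution lowers every aqueous concentration by the same factor. Δn_aq = 3 − 2 = +1, so the system shifts toward the side with more dissolved moles — to the right.
The net shift is to the right. X1 is a reactant, so its amount decreases.

decreases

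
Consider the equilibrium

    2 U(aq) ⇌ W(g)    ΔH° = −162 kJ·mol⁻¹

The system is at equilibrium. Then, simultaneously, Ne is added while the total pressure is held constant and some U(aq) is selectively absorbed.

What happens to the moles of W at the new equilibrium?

Adding inert gas at constant total pressure expands the volume and lowers every reacting partial pressure. With Δn_gas = 1 − 0 = +1, Q moves away from K toward the side with fewer gas moles, so the system shifts toward the side with more gas moles — to the right.
Removing U (aq), a reactant, drives the reaction to the left.
The two effects oppose each other, so the net shift — and hence the change in W — cannot be determined from the given information.

cannot be determined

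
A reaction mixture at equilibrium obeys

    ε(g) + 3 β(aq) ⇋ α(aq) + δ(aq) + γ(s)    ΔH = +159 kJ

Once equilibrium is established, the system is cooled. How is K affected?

decreases

K depends on temperature via the van 't Hoff relation. The forward reaction is endothermic, so lowering T decreases K.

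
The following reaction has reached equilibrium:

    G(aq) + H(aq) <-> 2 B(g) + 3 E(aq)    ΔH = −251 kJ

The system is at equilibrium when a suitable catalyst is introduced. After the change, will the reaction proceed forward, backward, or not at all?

no shift

A catalyst speeds both forward and reverse rates equally; it changes neither Q nor K — no shift from this change.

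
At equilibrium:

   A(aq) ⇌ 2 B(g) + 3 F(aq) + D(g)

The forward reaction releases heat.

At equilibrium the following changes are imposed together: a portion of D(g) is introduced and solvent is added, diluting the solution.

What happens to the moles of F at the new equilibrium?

cannot be determined

Adding D (g), a product, drives the reaction to the left.
Dilution lowers every aqueous concentration by the same factor. Δn_aq = 3 − 1 = +2, so the system shifts toward the side with more dissolved moles — to the right.
The two effects oppose each other, so the net shift — and hence the change in F — cannot be determined from the given information.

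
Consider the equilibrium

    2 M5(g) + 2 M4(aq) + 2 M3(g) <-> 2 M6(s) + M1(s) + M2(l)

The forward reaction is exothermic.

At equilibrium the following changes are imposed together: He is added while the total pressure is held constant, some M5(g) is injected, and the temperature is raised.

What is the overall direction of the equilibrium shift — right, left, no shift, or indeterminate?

Adding inert gas at constant total pressure expands the volume and lowers every reacting partial pressure. With Δn_gas = 0 − 4 = -4, Q moves away from K toward the side with fewer gas moles, so the system shifts toward the side with more gas moles — to the left.
Adding M5 (g), a reactant, drives the reaction to the right.
The forward reaction is exothermic. Raising T favours the endothermic direction — shift to the left.
The individual effects push in opposite directions; without quantitative information the net direction cannot be determined.

cannot be determined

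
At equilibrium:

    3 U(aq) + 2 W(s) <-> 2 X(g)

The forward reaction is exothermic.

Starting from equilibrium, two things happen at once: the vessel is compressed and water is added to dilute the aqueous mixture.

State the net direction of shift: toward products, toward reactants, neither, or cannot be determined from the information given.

left

Gas moles: reactants 0, products 2 (Δn_gas = +2). Compression shifts the system toward the side with fewer moles of gas — to the left.
Dilution lowers every aqueous concentration by the same factor. Δn_aq = 0 − 3 = -3, so the system shifts toward the side with more dissolved moles — to the left.
All effects act in the same direction — net shift to the left.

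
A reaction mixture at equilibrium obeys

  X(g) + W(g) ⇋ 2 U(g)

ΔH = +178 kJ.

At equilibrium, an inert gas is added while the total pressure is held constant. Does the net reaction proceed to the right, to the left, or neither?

no shift

Adding inert gas at constant total pressure expands the volume, scaling every reacting partial pressure by the same factor. Δn_gas = 2 − 2 = 0, so Q is unchanged — no shift.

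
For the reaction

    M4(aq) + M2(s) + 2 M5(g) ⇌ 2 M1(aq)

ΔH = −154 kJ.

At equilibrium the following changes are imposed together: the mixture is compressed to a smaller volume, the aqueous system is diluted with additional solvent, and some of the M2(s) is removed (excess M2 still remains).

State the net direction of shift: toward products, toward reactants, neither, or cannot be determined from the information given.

right

Gas moles: reactants 2, products 0 (Δn_gas = -2). Compression shifts the system toward the side with fewer moles of gas — to the right.
Dilution lowers every aqueous concentration by the same factor. Δn_aq = 2 − 1 = +1, so the system shifts toward the side with more dissolved moles — to the right.
M2 is a pure solid; its activity is 1 regardless of amount, so Q is unaffected — no shift from this change.
Only the nonzero effect(s) matter; the net shift is to the right.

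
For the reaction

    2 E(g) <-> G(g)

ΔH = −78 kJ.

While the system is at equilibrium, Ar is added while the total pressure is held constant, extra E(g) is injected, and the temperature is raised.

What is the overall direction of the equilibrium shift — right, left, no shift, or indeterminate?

Adding inert gas at constant total pressure expands the volume and lowers every reacting partial pressure. With Δn_gas = 1 − 2 = -1, Q moves away from K toward the side with fewer gas moles, so the system shifts toward the side with more gas moles — to the left.
Adding E (g), a reactant, drives the reaction to the right.
The forward reaction is exothermic. Raising T favours the endothermic direction — shift to the left.
The individual effects push in opposite directions; without quantitative information the net direction cannot be determined.

cannot be determined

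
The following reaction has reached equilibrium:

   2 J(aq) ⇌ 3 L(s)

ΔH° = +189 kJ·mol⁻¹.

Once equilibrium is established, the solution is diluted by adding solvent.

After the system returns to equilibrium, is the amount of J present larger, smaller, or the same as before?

increases

Dilution lowers every aqueous concentration by the same factor. Δn_aq = 0 − 2 = -2, so the system shifts toward the side with more dissolved moles — to the left.
The net shift is to the left. J is a reactant, so its amount increases.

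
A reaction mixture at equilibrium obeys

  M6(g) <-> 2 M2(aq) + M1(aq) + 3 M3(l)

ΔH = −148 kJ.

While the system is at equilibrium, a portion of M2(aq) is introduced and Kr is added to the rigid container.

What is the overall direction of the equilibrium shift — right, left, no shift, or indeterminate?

left

Adding M2 (aq), a product, drives the reaction to the left.
At constant volume, adding an inert gas leaves every reacting species' partial pressure unchanged, so Q is unchanged — no shift from this change.
Only the nonzero effect(s) matter; the net shift is to the left.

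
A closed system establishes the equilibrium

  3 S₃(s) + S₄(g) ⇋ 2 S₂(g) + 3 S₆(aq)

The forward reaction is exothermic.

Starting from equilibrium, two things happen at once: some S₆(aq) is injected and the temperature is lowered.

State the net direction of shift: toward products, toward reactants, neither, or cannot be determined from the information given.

cannot be determined

Adding S₆ (aq), a product, drives the reaction to the left.
The forward reaction is exothermic. Lowering T favours the exothermic direction — shift to the right.
The individual effects push in opposite directions; without quantitative information the net direction cannot be determined.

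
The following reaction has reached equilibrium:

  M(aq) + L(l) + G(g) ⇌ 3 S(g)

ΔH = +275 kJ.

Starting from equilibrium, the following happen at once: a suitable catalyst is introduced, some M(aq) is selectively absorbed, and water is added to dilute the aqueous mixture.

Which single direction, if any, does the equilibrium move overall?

left

A catalyst speeds both forward and reverse rates equally; it changes neither Q nor K — no shift from this change.
Removing M (aq), a reactant, drives the reaction to the left.
Dilution lowers every aqueous concentration by the same factor. Δn_aq = 0 − 1 = -1, so the system shifts toward the side with more dissolved moles — to the left.
Only the nonzero effect(s) matter; the net shift is to the left.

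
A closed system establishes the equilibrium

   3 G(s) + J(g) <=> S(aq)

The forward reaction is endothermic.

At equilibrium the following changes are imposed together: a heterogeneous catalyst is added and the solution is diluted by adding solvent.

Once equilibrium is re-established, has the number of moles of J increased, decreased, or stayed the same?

decreases

A catalyst speeds both forward and reverse rates equally; it changes neither Q nor K — no shift from this change.
Dilution lowers every aqueous concentration by the same factor. Δn_aq = 1 − 0 = +1, so the system shifts toward the side with more dissolved moles — to the right.
The net shift is to the right. J is a reactant, so its amount decreases.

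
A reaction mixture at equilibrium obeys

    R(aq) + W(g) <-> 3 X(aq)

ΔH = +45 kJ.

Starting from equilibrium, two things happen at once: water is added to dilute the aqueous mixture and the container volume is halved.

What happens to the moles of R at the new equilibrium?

decreases

Dilution lowers every aqueous concentration by the same factor. Δn_aq = 3 − 1 = +2, so the system shifts toward the side with more dissolved moles — to the right.
Gas moles: reactants 1, products 0 (Δn_gas = -1). Compression shifts the system toward the side with fewer moles of gas — to the right.
The net shift is to the right. R is a reactant, so its amount decreases.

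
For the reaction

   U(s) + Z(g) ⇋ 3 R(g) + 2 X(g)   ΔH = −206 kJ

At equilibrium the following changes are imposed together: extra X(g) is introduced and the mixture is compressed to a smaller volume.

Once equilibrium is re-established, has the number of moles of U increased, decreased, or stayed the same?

increases

Adding X (g), a product, drives the reaction to the left.
Gas moles: reactants 1, products 5 (Δn_gas = +4). Compression shifts the system toward the side with fewer moles of gas — to the left.
The net shift is to the left. U is a reactant, so its amount increases.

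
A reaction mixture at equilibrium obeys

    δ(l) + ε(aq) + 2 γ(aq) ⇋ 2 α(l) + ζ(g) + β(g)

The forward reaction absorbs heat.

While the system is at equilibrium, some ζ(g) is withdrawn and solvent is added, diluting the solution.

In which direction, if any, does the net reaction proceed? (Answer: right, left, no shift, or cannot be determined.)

cannot be determined

Removing ζ (g), a product, drives the reaction to the right.
Dilution lowers every aqueous concentration by the same factor. Δn_aq = 0 − 3 = -3, so the system shifts toward the side with more dissolved moles — to the left.
The individual effects push in opposite directions; without quantitative information the net direction cannot be determined.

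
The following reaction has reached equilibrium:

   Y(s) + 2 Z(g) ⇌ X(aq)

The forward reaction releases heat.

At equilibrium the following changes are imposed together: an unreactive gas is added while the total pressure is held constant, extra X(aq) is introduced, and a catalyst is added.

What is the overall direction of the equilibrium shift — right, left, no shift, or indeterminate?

Adding inert gas at constant total pressure expands the volume and lowers every reacting partial pressure. With Δn_gas = 0 − 2 = -2, Q moves away from K toward the side with fewer gas moles, so the system shifts toward the side with more gas moles — to the left.
Adding X (aq), a product, drives the reaction to the left.
A catalyst speeds both forward and reverse rates equally; it changes neither Q nor K — no shift from this change.
Only the nonzero effect(s) matter; the net shift is to the left.

left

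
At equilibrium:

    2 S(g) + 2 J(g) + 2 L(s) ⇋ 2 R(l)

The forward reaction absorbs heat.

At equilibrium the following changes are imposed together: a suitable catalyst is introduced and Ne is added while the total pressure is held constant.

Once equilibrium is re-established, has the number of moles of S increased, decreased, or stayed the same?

increases

A catalyst speeds both forward and reverse rates equally; it changes neither Q nor K — no shift from this change.
Adding inert gas at constant total pressure expands the volume and lowers every reacting partial pressure. With Δn_gas = 0 − 4 = -4, Q moves away from K toward the side with fewer gas moles, so the system shifts toward the side with more gas moles — to the left.
The net shift is to the left. S is a reactant, so its amount increases.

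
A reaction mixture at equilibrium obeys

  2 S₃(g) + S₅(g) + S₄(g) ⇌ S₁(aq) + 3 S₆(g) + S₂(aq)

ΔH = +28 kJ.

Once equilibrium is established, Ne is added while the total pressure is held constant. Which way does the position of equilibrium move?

Adding inert gas at constant total pressure expands the volume and lowers every reacting partial pressure. With Δn_gas = 3 − 4 = -1, Q moves away from K toward the side with fewer gas moles, so the system shifts toward the side with more gas moles — to the left.

left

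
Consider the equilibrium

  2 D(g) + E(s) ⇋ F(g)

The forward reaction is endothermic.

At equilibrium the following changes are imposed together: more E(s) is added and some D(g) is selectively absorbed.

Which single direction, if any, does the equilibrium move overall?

E is a pure solid; its activity is 1 regardless of amount, so Q is unaffected — no shift from this change.
Removing D (g), a reactant, drives the reaction to the left.
Only the nonzero effect(s) matter; the net shift is to the left.

left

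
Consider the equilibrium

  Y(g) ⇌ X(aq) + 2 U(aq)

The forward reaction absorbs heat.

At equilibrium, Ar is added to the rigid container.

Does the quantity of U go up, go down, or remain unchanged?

At constant volume, adding an inert gas leaves every reacting species' partial pressure unchanged, so Q is unchanged — no shift from this change.
No net shift occurs, so the amount of U is unchanged.

unchanged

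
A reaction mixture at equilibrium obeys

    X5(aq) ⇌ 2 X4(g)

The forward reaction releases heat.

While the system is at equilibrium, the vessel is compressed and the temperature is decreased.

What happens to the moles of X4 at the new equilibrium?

Gas moles: reactants 0, products 2 (Δn_gas = +2). Compression shifts the system toward the side with fewer moles of gas — to the left.
The forward reaction is exothermic. Lowering T favours the exothermic direction — shift to the right.
The two effects oppose each other, so the net shift — and hence the change in X4 — cannot be determined from the given information.

cannot be determined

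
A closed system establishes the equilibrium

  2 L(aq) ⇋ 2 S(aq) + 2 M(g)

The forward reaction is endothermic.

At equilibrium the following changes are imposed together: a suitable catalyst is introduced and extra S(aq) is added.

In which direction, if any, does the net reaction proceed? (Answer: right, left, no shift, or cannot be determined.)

left

A catalyst speeds both forward and reverse rates equally; it changes neither Q nor K — no shift from this change.
Adding S (aq), a product, drives the reaction to the left.
Only the nonzero effect(s) matter; the net shift is to the left.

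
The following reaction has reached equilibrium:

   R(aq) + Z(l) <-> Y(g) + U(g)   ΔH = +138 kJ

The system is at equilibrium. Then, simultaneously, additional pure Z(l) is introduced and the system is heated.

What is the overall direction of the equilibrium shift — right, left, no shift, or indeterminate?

Z is a pure liquid; its activity is 1 regardless of amount, so Q is unaffected — no shift from this change.
The forward reaction is endothermic. Raising T favours the endothermic direction — shift to the right.
Only the nonzero effect(s) matter; the net shift is to the right.

right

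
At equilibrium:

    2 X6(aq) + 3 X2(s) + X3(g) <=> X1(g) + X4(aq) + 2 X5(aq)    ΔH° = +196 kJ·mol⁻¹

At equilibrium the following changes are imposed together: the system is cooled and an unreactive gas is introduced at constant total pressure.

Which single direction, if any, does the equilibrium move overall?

left

The forward reaction is endothermic. Lowering T favours the exothermic direction — shift to the left.
Adding inert gas at constant total pressure expands the volume, scaling every reacting partial pressure by the same factor. Δn_gas = 1 − 1 = 0, so Q is unchanged — no shift.
Only the nonzero effect(s) matter; the net shift is to the left.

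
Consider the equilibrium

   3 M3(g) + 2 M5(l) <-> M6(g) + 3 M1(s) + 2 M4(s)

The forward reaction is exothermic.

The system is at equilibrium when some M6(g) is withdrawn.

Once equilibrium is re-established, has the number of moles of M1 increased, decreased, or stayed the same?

Removing M6 (g), a product, drives the reaction to the right.
The net shift is to the right. M1 is a product, so its amount increases.

increases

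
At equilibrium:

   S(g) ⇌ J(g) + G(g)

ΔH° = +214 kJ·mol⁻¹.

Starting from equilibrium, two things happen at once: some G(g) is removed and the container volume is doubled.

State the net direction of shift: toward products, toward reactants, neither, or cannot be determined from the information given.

Removing G (g), a product, drives the reaction to the right.
Gas moles: reactants 1, products 2 (Δn_gas = +1). Expansion shifts the system toward the side with more moles of gas — to the right.
All effects act in the same direction — net shift to the right.

right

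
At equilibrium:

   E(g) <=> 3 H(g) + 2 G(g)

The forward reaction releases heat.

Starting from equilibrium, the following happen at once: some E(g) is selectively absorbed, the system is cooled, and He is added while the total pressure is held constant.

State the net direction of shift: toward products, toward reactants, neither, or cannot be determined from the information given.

Removing E (g), a reactant, drives the reaction to the left.
The forward reaction is exothermic. Lowering T favours the exothermic direction — shift to the right.
Adding inert gas at constant total pressure expands the volume and lowers every reacting partial pressure. With Δn_gas = 5 − 1 = +4, Q moves away from K toward the side with fewer gas moles, so the system shifts toward the side with more gas moles — to the right.
The individual effects push in opposite directions; without quantitative information the net direction cannot be determined.

cannot be determined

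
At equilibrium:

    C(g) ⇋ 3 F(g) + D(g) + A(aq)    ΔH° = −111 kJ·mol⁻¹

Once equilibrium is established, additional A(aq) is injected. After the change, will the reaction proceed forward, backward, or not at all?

Adding A (aq), a product, drives the reaction to the left.

left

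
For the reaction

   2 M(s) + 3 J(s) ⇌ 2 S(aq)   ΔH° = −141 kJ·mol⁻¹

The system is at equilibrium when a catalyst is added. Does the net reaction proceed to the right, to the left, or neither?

no shift

A catalyst speeds both forward and reverse rates equally; it changes neither Q nor K — no shift from this change.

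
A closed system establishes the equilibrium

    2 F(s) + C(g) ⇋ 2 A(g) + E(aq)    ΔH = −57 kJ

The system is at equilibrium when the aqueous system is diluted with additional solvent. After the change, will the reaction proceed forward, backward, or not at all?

Dilution lowers every aqueous concentration by the same factor. Δn_aq = 1 − 0 = +1, so the system shifts toward the side with more dissolved moles — to the right.

right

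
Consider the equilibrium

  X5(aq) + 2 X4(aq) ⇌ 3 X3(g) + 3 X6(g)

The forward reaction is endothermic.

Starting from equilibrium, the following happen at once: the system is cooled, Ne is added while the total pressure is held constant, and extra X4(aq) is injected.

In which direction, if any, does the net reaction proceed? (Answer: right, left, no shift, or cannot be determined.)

cannot be determined

The forward reaction is endothermic. Lowering T favours the exothermic direction — shift to the left.
Adding inert gas at constant total pressure expands the volume and lowers every reacting partial pressure. With Δn_gas = 6 − 0 = +6, Q moves away from K toward the side with fewer gas moles, so the system shifts toward the side with more gas moles — to the right.
Adding X4 (aq), a reactant, drives the reaction to the right.
The individual effects push in opposite directions; without quantitative information the net direction cannot be determined.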